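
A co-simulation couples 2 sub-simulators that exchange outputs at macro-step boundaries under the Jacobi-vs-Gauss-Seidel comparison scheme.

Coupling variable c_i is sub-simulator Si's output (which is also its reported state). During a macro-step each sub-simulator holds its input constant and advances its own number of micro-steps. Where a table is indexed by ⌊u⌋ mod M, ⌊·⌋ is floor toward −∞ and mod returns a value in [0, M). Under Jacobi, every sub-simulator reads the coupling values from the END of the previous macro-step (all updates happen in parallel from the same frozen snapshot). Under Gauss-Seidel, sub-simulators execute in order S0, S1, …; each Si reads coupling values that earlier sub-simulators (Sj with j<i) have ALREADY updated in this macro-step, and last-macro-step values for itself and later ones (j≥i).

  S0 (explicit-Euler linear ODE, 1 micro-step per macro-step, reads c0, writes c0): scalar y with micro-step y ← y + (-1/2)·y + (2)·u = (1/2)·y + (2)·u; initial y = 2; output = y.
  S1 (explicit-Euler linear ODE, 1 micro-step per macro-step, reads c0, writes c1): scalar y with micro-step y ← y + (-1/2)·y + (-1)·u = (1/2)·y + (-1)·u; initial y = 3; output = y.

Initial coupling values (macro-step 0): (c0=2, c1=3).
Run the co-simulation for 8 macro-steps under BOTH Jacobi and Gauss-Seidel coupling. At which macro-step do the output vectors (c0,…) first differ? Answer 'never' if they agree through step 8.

first divergence at macro-step: 1

[Jacobi] macro 1: S0 reads c0=2 → after 1×micro: 5; S1 reads c0=2 → after 1×micro: -1/2 ⇒ (c0=5, c1=-1/2)
[Jacobi] macro 2: S0 reads c0=5 → after 1×micro: 25/2; S1 reads c0=5 → after 1×micro: -21/4 ⇒ (c0=25/2, c1=-21/4)
[Jacobi] macro 3: S0 reads c0=25/2 → after 1×micro: 125/4; S1 reads c0=25/2 → after 1×micro: -121/8 ⇒ (c0=125/4, c1=-121/8)
[Jacobi] macro 4: S0 reads c0=125/4 → after 1×micro: 625/8; S1 reads c0=125/4 → after 1×micro: -621/16 ⇒ (c0=625/8, c1=-621/16)
[Jacobi] macro 5: S0 reads c0=625/8 → after 1×micro: 3125/16; S1 reads c0=625/8 → after 1×micro: -3121/32 ⇒ (c0=3125/16, c1=-3121/32)
[Jacobi] macro 6: S0 reads c0=3125/16 → after 1×micro: 15625/32; S1 reads c0=3125/16 → after 1×micro: -15621/64 ⇒ (c0=15625/32, c1=-15621/64)
[Jacobi] macro 7: S0 reads c0=15625/32 → after 1×micro: 78125/64; S1 reads c0=15625/32 → after 1×micro: -78121/128 ⇒ (c0=78125/64, c1=-78121/128)
[Jacobi] macro 8: S0 reads c0=78125/64 → after 1×micro: 390625/128; S1 reads c0=78125/64 → after 1×micro: -390621/256 ⇒ (c0=390625/128, c1=-390621/256)
[Gauss-Seidel] macro 1: S0 reads c0=2 → after 1×micro: 5; S1 reads c0=5 → after 1×micro: -7/2 ⇒ (c0=5, c1=-7/2)
[Gauss-Seidel] macro 2: S0 reads c0=5 → after 1×micro: 25/2; S1 reads c0=25/2 → after 1×micro: -57/4 ⇒ (c0=25/2, c1=-57/4)
[Gauss-Seidel] macro 3: S0 reads c0=25/2 → after 1×micro: 125/4; S1 reads c0=125/4 → after 1×micro: -307/8 ⇒ (c0=125/4, c1=-307/8)
[Gauss-Seidel] macro 4: S0 reads c0=125/4 → after 1×micro: 625/8; S1 reads c0=625/8 → after 1×micro: -1557/16 ⇒ (c0=625/8, c1=-1557/16)
[Gauss-Seidel] macro 5: S0 reads c0=625/8 → after 1×micro: 3125/16; S1 reads c0=3125/16 → after 1×micro: -7807/32 ⇒ (c0=3125/16, c1=-7807/32)
[Gauss-Seidel] macro 6: S0 reads c0=3125/16 → after 1×micro: 15625/32; S1 reads c0=15625/32 → after 1×micro: -39057/64 ⇒ (c0=15625/32, c1=-39057/64)
[Gauss-Seidel] macro 7: S0 reads c0=15625/32 → after 1×micro: 78125/64; S1 reads c0=78125/64 → after 1×micro: -195307/128 ⇒ (c0=78125/64, c1=-195307/128)
[Gauss-Seidel] macro 8: S0 reads c0=78125/64 → after 1×micro: 390625/128; S1 reads c0=390625/128 → after 1×micro: -976557/256 ⇒ (c0=390625/128, c1=-976557/256)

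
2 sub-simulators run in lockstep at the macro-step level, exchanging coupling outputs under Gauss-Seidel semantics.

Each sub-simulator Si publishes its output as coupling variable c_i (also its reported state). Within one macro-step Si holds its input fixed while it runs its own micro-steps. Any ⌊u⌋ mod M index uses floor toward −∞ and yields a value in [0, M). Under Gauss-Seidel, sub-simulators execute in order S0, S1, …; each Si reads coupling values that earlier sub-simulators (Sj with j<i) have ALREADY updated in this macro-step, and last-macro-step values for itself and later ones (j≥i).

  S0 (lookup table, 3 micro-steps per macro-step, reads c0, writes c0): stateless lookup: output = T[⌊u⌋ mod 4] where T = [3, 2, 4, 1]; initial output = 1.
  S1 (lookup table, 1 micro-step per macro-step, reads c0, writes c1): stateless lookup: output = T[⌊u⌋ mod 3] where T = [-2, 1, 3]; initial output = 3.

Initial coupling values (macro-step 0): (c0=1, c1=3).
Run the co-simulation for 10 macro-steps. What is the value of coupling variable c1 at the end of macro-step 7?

macro 1: S0 reads c0=1 → after 3×micro: 2; S1 reads c0=2 → after 1×micro: 3 ⇒ (c0=2, c1=3)
macro 2: S0 reads c0=2 → after 3×micro: 4; S1 reads c0=4 → after 1×micro: 1 ⇒ (c0=4, c1=1)
macro 3: S0 reads c0=4 → after 3×micro: 3; S1 reads c0=3 → after 1×micro: -2 ⇒ (c0=3, c1=-2)
macro 4: S0 reads c0=3 → after 3×micro: 1; S1 reads c0=1 → after 1×micro: 1 ⇒ (c0=1, c1=1)
macro 5: S0 reads c0=1 → after 3×micro: 2; S1 reads c0=2 → after 1×micro: 3 ⇒ (c0=2, c1=3)
macro 6: S0 reads c0=2 → after 3×micro: 4; S1 reads c0=4 → after 1×micro: 1 ⇒ (c0=4, c1=1)
macro 7: S0 reads c0=4 → after 3×micro: 3; S1 reads c0=3 → after 1×micro: -2 ⇒ (c0=3, c1=-2)
macro 8: S0 reads c0=3 → after 3×micro: 1; S1 reads c0=1 → after 1×micro: 1 ⇒ (c0=1, c1=1)
macro 9: S0 reads c0=1 → after 3×micro: 2; S1 reads c0=2 → after 1×micro: 3 ⇒ (c0=2, c1=3)
macro 10: S0 reads c0=2 → after 3×micro: 4; S1 reads c0=4 → after 1×micro: 1 ⇒ (c0=4, c1=1)

c1 at macro-step 7 = -2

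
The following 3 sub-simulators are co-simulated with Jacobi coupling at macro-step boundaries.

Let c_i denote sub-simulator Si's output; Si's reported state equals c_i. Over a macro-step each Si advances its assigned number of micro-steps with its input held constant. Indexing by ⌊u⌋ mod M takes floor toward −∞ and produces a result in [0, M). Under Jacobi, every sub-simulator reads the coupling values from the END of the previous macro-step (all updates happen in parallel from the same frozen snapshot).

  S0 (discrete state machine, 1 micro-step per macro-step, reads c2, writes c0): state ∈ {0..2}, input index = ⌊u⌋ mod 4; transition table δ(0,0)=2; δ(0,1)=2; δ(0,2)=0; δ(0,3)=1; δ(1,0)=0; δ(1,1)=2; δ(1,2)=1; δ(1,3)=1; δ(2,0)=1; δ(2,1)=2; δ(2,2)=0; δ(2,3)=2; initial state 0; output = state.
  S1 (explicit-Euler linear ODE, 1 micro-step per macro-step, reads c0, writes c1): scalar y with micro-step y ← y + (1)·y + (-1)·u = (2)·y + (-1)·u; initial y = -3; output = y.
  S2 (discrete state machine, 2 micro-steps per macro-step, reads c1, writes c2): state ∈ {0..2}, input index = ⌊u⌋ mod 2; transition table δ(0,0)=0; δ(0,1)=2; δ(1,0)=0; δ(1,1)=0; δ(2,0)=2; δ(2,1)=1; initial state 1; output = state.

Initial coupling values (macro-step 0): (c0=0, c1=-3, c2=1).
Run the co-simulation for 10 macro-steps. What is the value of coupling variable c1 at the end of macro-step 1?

c1 at macro-step 1 = -6

macro 1: S0 reads c2=1 → after 1×micro: 2; S1 reads c0=0 → after 1×micro: -6; S2 reads c1=-3 → after 2×micro: 2 ⇒ (c0=2, c1=-6, c2=2)
macro 2: S0 reads c2=2 → after 1×micro: 0; S1 reads c0=2 → after 1×micro: -14; S2 reads c1=-6 → after 2×micro: 2 ⇒ (c0=0, c1=-14, c2=2)
macro 3: S0 reads c2=2 → after 1×micro: 0; S1 reads c0=0 → after 1×micro: -28; S2 reads c1=-14 → after 2×micro: 2 ⇒ (c0=0, c1=-28, c2=2)
macro 4: S0 reads c2=2 → after 1×micro: 0; S1 reads c0=0 → after 1×micro: -56; S2 reads c1=-28 → after 2×micro: 2 ⇒ (c0=0, c1=-56, c2=2)
macro 5: S0 reads c2=2 → after 1×micro: 0; S1 reads c0=0 → after 1×micro: -112; S2 reads c1=-56 → after 2×micro: 2 ⇒ (c0=0, c1=-112, c2=2)
macro 6: S0 reads c2=2 → after 1×micro: 0; S1 reads c0=0 → after 1×micro: -224; S2 reads c1=-112 → after 2×micro: 2 ⇒ (c0=0, c1=-224, c2=2)
macro 7: S0 reads c2=2 → after 1×micro: 0; S1 reads c0=0 → after 1×micro: -448; S2 reads c1=-224 → after 2×micro: 2 ⇒ (c0=0, c1=-448, c2=2)
macro 8: S0 reads c2=2 → after 1×micro: 0; S1 reads c0=0 → after 1×micro: -896; S2 reads c1=-448 → after 2×micro: 2 ⇒ (c0=0, c1=-896, c2=2)
macro 9: S0 reads c2=2 → after 1×micro: 0; S1 reads c0=0 → after 1×micro: -1792; S2 reads c1=-896 → after 2×micro: 2 ⇒ (c0=0, c1=-1792, c2=2)
macro 10: S0 reads c2=2 → after 1×micro: 0; S1 reads c0=0 → after 1×micro: -3584; S2 reads c1=-1792 → after 2×micro: 2 ⇒ (c0=0, c1=-3584, c2=2)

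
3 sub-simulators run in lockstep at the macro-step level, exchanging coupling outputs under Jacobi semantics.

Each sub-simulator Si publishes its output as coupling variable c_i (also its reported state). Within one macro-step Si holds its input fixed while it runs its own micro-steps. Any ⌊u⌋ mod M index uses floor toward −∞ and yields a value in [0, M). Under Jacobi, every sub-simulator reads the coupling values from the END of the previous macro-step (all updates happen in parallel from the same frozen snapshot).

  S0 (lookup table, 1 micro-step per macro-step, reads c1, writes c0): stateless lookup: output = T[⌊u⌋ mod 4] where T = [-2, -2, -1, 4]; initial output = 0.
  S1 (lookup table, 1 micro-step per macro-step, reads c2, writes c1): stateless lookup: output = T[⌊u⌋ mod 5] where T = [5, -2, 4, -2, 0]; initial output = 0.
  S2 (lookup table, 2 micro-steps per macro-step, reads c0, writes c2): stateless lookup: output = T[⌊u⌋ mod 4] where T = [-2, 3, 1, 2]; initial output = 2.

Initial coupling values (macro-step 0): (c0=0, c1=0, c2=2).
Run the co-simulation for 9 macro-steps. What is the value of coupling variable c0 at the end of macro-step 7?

macro 1: S0 reads c1=0 → after 1×micro: -2; S1 reads c2=2 → after 1×micro: 4; S2 reads c0=0 → after 2×micro: -2 ⇒ (c0=-2, c1=4, c2=-2)
macro 2: S0 reads c1=4 → after 1×micro: -2; S1 reads c2=-2 → after 1×micro: -2; S2 reads c0=-2 → after 2×micro: 1 ⇒ (c0=-2, c1=-2, c2=1)
macro 3: S0 reads c1=-2 → after 1×micro: -1; S1 reads c2=1 → after 1×micro: -2; S2 reads c0=-2 → after 2×micro: 1 ⇒ (c0=-1, c1=-2, c2=1)
macro 4: S0 reads c1=-2 → after 1×micro: -1; S1 reads c2=1 → after 1×micro: -2; S2 reads c0=-1 → after 2×micro: 2 ⇒ (c0=-1, c1=-2, c2=2)
macro 5: S0 reads c1=-2 → after 1×micro: -1; S1 reads c2=2 → after 1×micro: 4; S2 reads c0=-1 → after 2×micro: 2 ⇒ (c0=-1, c1=4, c2=2)
macro 6: S0 reads c1=4 → after 1×micro: -2; S1 reads c2=2 → after 1×micro: 4; S2 reads c0=-1 → after 2×micro: 2 ⇒ (c0=-2, c1=4, c2=2)
macro 7: S0 reads c1=4 → after 1×micro: -2; S1 reads c2=2 → after 1×micro: 4; S2 reads c0=-2 → after 2×micro: 1 ⇒ (c0=-2, c1=4, c2=1)
macro 8: S0 reads c1=4 → after 1×micro: -2; S1 reads c2=1 → after 1×micro: -2; S2 reads c0=-2 → after 2×micro: 1 ⇒ (c0=-2, c1=-2, c2=1)
macro 9: S0 reads c1=-2 → after 1×micro: -1; S1 reads c2=1 → after 1×micro: -2; S2 reads c0=-2 → after 2×micro: 1 ⇒ (c0=-1, c1=-2, c2=1)

c0 at macro-step 7 = -2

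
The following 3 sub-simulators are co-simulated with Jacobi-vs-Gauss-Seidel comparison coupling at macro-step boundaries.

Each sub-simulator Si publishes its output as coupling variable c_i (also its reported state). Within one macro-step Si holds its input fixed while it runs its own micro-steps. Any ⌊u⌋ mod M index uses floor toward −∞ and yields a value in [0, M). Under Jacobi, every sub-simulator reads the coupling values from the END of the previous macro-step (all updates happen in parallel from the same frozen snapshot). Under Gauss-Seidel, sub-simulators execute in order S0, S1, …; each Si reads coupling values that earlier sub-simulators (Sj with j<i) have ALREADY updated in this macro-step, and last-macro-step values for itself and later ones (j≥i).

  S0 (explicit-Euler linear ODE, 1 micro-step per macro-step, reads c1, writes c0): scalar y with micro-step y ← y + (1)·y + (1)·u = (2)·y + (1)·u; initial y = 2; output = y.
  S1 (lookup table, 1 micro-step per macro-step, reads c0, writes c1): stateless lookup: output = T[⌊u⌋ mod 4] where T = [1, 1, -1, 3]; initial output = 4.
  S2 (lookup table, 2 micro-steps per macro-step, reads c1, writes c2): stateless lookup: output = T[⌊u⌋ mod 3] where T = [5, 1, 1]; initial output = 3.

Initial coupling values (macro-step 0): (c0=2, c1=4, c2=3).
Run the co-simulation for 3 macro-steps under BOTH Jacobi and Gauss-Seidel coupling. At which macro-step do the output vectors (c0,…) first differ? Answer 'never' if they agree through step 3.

[Jacobi] macro 1: S0 reads c1=4 → after 1×micro: 8; S1 reads c0=2 → after 1×micro: -1; S2 reads c1=4 → after 2×micro: 1 ⇒ (c0=8, c1=-1, c2=1)
[Jacobi] macro 2: S0 reads c1=-1 → after 1×micro: 15; S1 reads c0=8 → after 1×micro: 1; S2 reads c1=-1 → after 2×micro: 1 ⇒ (c0=15, c1=1, c2=1)
[Jacobi] macro 3: S0 reads c1=1 → after 1×micro: 31; S1 reads c0=15 → after 1×micro: 3; S2 reads c1=1 → after 2×micro: 1 ⇒ (c0=31, c1=3, c2=1)
[Gauss-Seidel] macro 1: S0 reads c1=4 → after 1×micro: 8; S1 reads c0=8 → after 1×micro: 1; S2 reads c1=1 → after 2×micro: 1 ⇒ (c0=8, c1=1, c2=1)
[Gauss-Seidel] macro 2: S0 reads c1=1 → after 1×micro: 17; S1 reads c0=17 → after 1×micro: 1; S2 reads c1=1 → after 2×micro: 1 ⇒ (c0=17, c1=1, c2=1)
[Gauss-Seidel] macro 3: S0 reads c1=1 → after 1×micro: 35; S1 reads c0=35 → after 1×micro: 3; S2 reads c1=3 → after 2×micro: 5 ⇒ (c0=35, c1=3, c2=5)

first divergence at macro-step: 1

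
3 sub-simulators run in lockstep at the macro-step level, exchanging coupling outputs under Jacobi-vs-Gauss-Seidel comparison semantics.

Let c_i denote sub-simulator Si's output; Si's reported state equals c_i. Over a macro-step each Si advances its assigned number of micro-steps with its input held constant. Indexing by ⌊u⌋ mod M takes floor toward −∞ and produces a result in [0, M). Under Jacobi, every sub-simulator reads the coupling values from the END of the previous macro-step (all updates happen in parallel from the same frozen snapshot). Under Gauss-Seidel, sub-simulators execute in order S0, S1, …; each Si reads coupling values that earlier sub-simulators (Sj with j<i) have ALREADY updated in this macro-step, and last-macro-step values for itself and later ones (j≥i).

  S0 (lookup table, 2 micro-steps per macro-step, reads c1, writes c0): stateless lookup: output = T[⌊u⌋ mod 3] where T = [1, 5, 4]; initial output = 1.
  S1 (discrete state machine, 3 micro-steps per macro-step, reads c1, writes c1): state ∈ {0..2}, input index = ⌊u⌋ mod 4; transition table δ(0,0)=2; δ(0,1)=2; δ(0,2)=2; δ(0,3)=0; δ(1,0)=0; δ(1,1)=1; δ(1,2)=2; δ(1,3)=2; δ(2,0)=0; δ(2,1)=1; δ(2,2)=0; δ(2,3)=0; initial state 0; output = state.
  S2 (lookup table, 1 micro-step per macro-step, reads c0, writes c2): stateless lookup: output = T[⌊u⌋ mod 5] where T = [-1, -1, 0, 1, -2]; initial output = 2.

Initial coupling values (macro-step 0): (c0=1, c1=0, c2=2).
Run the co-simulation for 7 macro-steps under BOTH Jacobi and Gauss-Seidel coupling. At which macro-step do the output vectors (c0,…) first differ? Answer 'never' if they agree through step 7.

[Jacobi] macro 1: S0 reads c1=0 → after 2×micro: 1; S1 reads c1=0 → after 3×micro: 2; S2 reads c0=1 → after 1×micro: -1 ⇒ (c0=1, c1=2, c2=-1)
[Jacobi] macro 2: S0 reads c1=2 → after 2×micro: 4; S1 reads c1=2 → after 3×micro: 0; S2 reads c0=1 → after 1×micro: -1 ⇒ (c0=4, c1=0, c2=-1)
[Jacobi] macro 3: S0 reads c1=0 → after 2×micro: 1; S1 reads c1=0 → after 3×micro: 2; S2 reads c0=4 → after 1×micro: -2 ⇒ (c0=1, c1=2, c2=-2)
[Jacobi] macro 4: S0 reads c1=2 → after 2×micro: 4; S1 reads c1=2 → after 3×micro: 0; S2 reads c0=1 → after 1×micro: -1 ⇒ (c0=4, c1=0, c2=-1)
[Jacobi] macro 5: S0 reads c1=0 → after 2×micro: 1; S1 reads c1=0 → after 3×micro: 2; S2 reads c0=4 → after 1×micro: -2 ⇒ (c0=1, c1=2, c2=-2)
[Jacobi] macro 6: S0 reads c1=2 → after 2×micro: 4; S1 reads c1=2 → after 3×micro: 0; S2 reads c0=1 → after 1×micro: -1 ⇒ (c0=4, c1=0, c2=-1)
[Jacobi] macro 7: S0 reads c1=0 → after 2×micro: 1; S1 reads c1=0 → after 3×micro: 2; S2 reads c0=4 → after 1×micro: -2 ⇒ (c0=1, c1=2, c2=-2)
[Gauss-Seidel] macro 1: S0 reads c1=0 → after 2×micro: 1; S1 reads c1=0 → after 3×micro: 2; S2 reads c0=1 → after 1×micro: -1 ⇒ (c0=1, c1=2, c2=-1)
[Gauss-Seidel] macro 2: S0 reads c1=2 → after 2×micro: 4; S1 reads c1=2 → after 3×micro: 0; S2 reads c0=4 → after 1×micro: -2 ⇒ (c0=4, c1=0, c2=-2)
[Gauss-Seidel] macro 3: S0 reads c1=0 → after 2×micro: 1; S1 reads c1=0 → after 3×micro: 2; S2 reads c0=1 → after 1×micro: -1 ⇒ (c0=1, c1=2, c2=-1)
[Gauss-Seidel] macro 4: S0 reads c1=2 → after 2×micro: 4; S1 reads c1=2 → after 3×micro: 0; S2 reads c0=4 → after 1×micro: -2 ⇒ (c0=4, c1=0, c2=-2)
[Gauss-Seidel] macro 5: S0 reads c1=0 → after 2×micro: 1; S1 reads c1=0 → after 3×micro: 2; S2 reads c0=1 → after 1×micro: -1 ⇒ (c0=1, c1=2, c2=-1)
[Gauss-Seidel] macro 6: S0 reads c1=2 → after 2×micro: 4; S1 reads c1=2 → after 3×micro: 0; S2 reads c0=4 → after 1×micro: -2 ⇒ (c0=4, c1=0, c2=-2)
[Gauss-Seidel] macro 7: S0 reads c1=0 → after 2×micro: 1; S1 reads c1=0 → after 3×micro: 2; S2 reads c0=1 → after 1×micro: -1 ⇒ (c0=1, c1=2, c2=-1)

first divergence at macro-step: 2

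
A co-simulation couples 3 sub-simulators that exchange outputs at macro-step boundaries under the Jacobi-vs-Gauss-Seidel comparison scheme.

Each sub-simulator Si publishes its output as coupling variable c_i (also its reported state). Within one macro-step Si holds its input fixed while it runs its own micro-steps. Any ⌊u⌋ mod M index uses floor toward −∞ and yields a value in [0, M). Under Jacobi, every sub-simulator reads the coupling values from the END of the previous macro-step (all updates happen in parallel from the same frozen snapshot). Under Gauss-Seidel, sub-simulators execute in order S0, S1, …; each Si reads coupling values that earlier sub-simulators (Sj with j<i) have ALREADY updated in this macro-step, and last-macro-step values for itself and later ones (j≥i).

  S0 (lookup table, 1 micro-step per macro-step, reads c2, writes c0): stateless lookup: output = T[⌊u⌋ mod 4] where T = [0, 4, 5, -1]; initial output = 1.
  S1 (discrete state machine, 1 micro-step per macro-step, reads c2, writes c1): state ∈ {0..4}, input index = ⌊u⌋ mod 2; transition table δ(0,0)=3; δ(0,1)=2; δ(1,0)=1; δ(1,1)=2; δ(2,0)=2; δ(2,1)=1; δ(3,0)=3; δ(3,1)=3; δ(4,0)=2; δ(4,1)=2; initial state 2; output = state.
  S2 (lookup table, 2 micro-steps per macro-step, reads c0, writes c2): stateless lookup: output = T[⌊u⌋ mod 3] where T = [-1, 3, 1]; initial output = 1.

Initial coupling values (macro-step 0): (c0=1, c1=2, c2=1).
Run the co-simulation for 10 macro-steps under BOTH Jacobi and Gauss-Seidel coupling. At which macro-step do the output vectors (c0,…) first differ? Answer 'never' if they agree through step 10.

[Jacobi] macro 1: S0 reads c2=1 → after 1×micro: 4; S1 reads c2=1 → after 1×micro: 1; S2 reads c0=1 → after 2×micro: 3 ⇒ (c0=4, c1=1, c2=3)
[Jacobi] macro 2: S0 reads c2=3 → after 1×micro: -1; S1 reads c2=3 → after 1×micro: 2; S2 reads c0=4 → after 2×micro: 3 ⇒ (c0=-1, c1=2, c2=3)
[Jacobi] macro 3: S0 reads c2=3 → after 1×micro: -1; S1 reads c2=3 → after 1×micro: 1; S2 reads c0=-1 → after 2×micro: 1 ⇒ (c0=-1, c1=1, c2=1)
[Jacobi] macro 4: S0 reads c2=1 → after 1×micro: 4; S1 reads c2=1 → after 1×micro: 2; S2 reads c0=-1 → after 2×micro: 1 ⇒ (c0=4, c1=2, c2=1)
[Jacobi] macro 5: S0 reads c2=1 → after 1×micro: 4; S1 reads c2=1 → after 1×micro: 1; S2 reads c0=4 → after 2×micro: 3 ⇒ (c0=4, c1=1, c2=3)
[Jacobi] macro 6: S0 reads c2=3 → after 1×micro: -1; S1 reads c2=3 → after 1×micro: 2; S2 reads c0=4 → after 2×micro: 3 ⇒ (c0=-1, c1=2, c2=3)
[Jacobi] macro 7: S0 reads c2=3 → after 1×micro: -1; S1 reads c2=3 → after 1×micro: 1; S2 reads c0=-1 → after 2×micro: 1 ⇒ (c0=-1, c1=1, c2=1)
[Jacobi] macro 8: S0 reads c2=1 → after 1×micro: 4; S1 reads c2=1 → after 1×micro: 2; S2 reads c0=-1 → after 2×micro: 1 ⇒ (c0=4, c1=2, c2=1)
[Jacobi] macro 9: S0 reads c2=1 → after 1×micro: 4; S1 reads c2=1 → after 1×micro: 1; S2 reads c0=4 → after 2×micro: 3 ⇒ (c0=4, c1=1, c2=3)
[Jacobi] macro 10: S0 reads c2=3 → after 1×micro: -1; S1 reads c2=3 → after 1×micro: 2; S2 reads c0=4 → after 2×micro: 3 ⇒ (c0=-1, c1=2, c2=3)
[Gauss-Seidel] macro 1: S0 reads c2=1 → after 1×micro: 4; S1 reads c2=1 → after 1×micro: 1; S2 reads c0=4 → after 2×micro: 3 ⇒ (c0=4, c1=1, c2=3)
[Gauss-Seidel] macro 2: S0 reads c2=3 → after 1×micro: -1; S1 reads c2=3 → after 1×micro: 2; S2 reads c0=-1 → after 2×micro: 1 ⇒ (c0=-1, c1=2, c2=1)
[Gauss-Seidel] macro 3: S0 reads c2=1 → after 1×micro: 4; S1 reads c2=1 → after 1×micro: 1; S2 reads c0=4 → after 2×micro: 3 ⇒ (c0=4, c1=1, c2=3)
[Gauss-Seidel] macro 4: S0 reads c2=3 → after 1×micro: -1; S1 reads c2=3 → after 1×micro: 2; S2 reads c0=-1 → after 2×micro: 1 ⇒ (c0=-1, c1=2, c2=1)
[Gauss-Seidel] macro 5: S0 reads c2=1 → after 1×micro: 4; S1 reads c2=1 → after 1×micro: 1; S2 reads c0=4 → after 2×micro: 3 ⇒ (c0=4, c1=1, c2=3)
[Gauss-Seidel] macro 6: S0 reads c2=3 → after 1×micro: -1; S1 reads c2=3 → after 1×micro: 2; S2 reads c0=-1 → after 2×micro: 1 ⇒ (c0=-1, c1=2, c2=1)
[Gauss-Seidel] macro 7: S0 reads c2=1 → after 1×micro: 4; S1 reads c2=1 → after 1×micro: 1; S2 reads c0=4 → after 2×micro: 3 ⇒ (c0=4, c1=1, c2=3)
[Gauss-Seidel] macro 8: S0 reads c2=3 → after 1×micro: -1; S1 reads c2=3 → after 1×micro: 2; S2 reads c0=-1 → after 2×micro: 1 ⇒ (c0=-1, c1=2, c2=1)
[Gauss-Seidel] macro 9: S0 reads c2=1 → after 1×micro: 4; S1 reads c2=1 → after 1×micro: 1; S2 reads c0=4 → after 2×micro: 3 ⇒ (c0=4, c1=1, c2=3)
[Gauss-Seidel] macro 10: S0 reads c2=3 → after 1×micro: -1; S1 reads c2=3 → after 1×micro: 2; S2 reads c0=-1 → after 2×micro: 1 ⇒ (c0=-1, c1=2, c2=1)

first divergence at macro-step: 2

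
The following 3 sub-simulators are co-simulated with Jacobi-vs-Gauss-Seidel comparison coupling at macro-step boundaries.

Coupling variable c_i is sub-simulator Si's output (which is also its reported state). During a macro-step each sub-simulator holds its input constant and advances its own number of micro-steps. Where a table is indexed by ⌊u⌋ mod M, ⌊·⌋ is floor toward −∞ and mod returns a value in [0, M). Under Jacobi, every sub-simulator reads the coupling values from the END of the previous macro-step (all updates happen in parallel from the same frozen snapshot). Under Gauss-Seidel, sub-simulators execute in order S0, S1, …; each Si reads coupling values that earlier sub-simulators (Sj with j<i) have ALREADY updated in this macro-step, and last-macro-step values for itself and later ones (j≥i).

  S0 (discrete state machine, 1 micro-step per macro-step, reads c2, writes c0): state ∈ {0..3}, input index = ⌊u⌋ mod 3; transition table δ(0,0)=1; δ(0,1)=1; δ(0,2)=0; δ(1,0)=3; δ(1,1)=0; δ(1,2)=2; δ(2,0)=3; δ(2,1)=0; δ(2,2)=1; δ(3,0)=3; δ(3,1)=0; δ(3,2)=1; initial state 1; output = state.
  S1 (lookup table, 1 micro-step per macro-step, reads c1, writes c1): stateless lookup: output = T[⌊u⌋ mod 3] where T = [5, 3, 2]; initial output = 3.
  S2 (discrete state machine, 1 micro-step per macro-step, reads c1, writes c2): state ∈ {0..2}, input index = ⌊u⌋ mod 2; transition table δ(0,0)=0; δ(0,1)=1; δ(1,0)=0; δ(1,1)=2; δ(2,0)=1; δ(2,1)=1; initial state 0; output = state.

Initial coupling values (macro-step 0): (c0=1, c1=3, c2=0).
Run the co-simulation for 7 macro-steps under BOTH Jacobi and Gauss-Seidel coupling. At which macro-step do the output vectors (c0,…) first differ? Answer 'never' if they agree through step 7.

first divergence at macro-step: 2

[Jacobi] macro 1: S0 reads c2=0 → after 1×micro: 3; S1 reads c1=3 → after 1×micro: 5; S2 reads c1=3 → after 1×micro: 1 ⇒ (c0=3, c1=5, c2=1)
[Jacobi] macro 2: S0 reads c2=1 → after 1×micro: 0; S1 reads c1=5 → after 1×micro: 2; S2 reads c1=5 → after 1×micro: 2 ⇒ (c0=0, c1=2, c2=2)
[Jacobi] macro 3: S0 reads c2=2 → after 1×micro: 0; S1 reads c1=2 → after 1×micro: 2; S2 reads c1=2 → after 1×micro: 1 ⇒ (c0=0, c1=2, c2=1)
[Jacobi] macro 4: S0 reads c2=1 → after 1×micro: 1; S1 reads c1=2 → after 1×micro: 2; S2 reads c1=2 → after 1×micro: 0 ⇒ (c0=1, c1=2, c2=0)
[Jacobi] macro 5: S0 reads c2=0 → after 1×micro: 3; S1 reads c1=2 → after 1×micro: 2; S2 reads c1=2 → after 1×micro: 0 ⇒ (c0=3, c1=2, c2=0)
[Jacobi] macro 6: S0 reads c2=0 → after 1×micro: 3; S1 reads c1=2 → after 1×micro: 2; S2 reads c1=2 → after 1×micro: 0 ⇒ (c0=3, c1=2, c2=0)
[Jacobi] macro 7: S0 reads c2=0 → after 1×micro: 3; S1 reads c1=2 → after 1×micro: 2; S2 reads c1=2 → after 1×micro: 0 ⇒ (c0=3, c1=2, c2=0)
[Gauss-Seidel] macro 1: S0 reads c2=0 → after 1×micro: 3; S1 reads c1=3 → after 1×micro: 5; S2 reads c1=5 → after 1×micro: 1 ⇒ (c0=3, c1=5, c2=1)
[Gauss-Seidel] macro 2: S0 reads c2=1 → after 1×micro: 0; S1 reads c1=5 → after 1×micro: 2; S2 reads c1=2 → after 1×micro: 0 ⇒ (c0=0, c1=2, c2=0)
[Gauss-Seidel] macro 3: S0 reads c2=0 → after 1×micro: 1; S1 reads c1=2 → after 1×micro: 2; S2 reads c1=2 → after 1×micro: 0 ⇒ (c0=1, c1=2, c2=0)
[Gauss-Seidel] macro 4: S0 reads c2=0 → after 1×micro: 3; S1 reads c1=2 → after 1×micro: 2; S2 reads c1=2 → after 1×micro: 0 ⇒ (c0=3, c1=2, c2=0)
[Gauss-Seidel] macro 5: S0 reads c2=0 → after 1×micro: 3; S1 reads c1=2 → after 1×micro: 2; S2 reads c1=2 → after 1×micro: 0 ⇒ (c0=3, c1=2, c2=0)
[Gauss-Seidel] macro 6: S0 reads c2=0 → after 1×micro: 3; S1 reads c1=2 → after 1×micro: 2; S2 reads c1=2 → after 1×micro: 0 ⇒ (c0=3, c1=2, c2=0)
[Gauss-Seidel] macro 7: S0 reads c2=0 → after 1×micro: 3; S1 reads c1=2 → after 1×micro: 2; S2 reads c1=2 → after 1×micro: 0 ⇒ (c0=3, c1=2, c2=0)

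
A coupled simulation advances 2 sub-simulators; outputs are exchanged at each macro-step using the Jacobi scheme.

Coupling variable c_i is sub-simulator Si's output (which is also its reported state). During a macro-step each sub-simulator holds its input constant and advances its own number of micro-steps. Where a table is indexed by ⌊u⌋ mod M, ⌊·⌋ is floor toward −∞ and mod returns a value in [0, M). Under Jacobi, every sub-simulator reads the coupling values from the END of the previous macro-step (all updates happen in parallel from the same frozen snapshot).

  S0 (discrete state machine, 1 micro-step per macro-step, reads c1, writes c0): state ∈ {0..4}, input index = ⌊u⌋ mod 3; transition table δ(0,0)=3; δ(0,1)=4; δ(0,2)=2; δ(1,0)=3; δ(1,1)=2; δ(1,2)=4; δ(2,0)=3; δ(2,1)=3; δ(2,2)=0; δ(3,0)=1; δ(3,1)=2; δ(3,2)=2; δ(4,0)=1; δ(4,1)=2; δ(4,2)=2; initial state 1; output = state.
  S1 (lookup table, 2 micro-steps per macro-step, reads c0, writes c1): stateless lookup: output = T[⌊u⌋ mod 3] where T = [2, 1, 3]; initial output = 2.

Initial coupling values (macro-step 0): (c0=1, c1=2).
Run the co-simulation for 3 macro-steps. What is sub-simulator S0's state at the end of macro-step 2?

macro 1: S0 reads c1=2 → after 1×micro: 4; S1 reads c0=1 → after 2×micro: 1 ⇒ (c0=4, c1=1)
macro 2: S0 reads c1=1 → after 1×micro: 2; S1 reads c0=4 → after 2×micro: 1 ⇒ (c0=2, c1=1)
macro 3: S0 reads c1=1 → after 1×micro: 3; S1 reads c0=2 → after 2×micro: 3 ⇒ (c0=3, c1=3)

S0 state at macro-step 2 = 2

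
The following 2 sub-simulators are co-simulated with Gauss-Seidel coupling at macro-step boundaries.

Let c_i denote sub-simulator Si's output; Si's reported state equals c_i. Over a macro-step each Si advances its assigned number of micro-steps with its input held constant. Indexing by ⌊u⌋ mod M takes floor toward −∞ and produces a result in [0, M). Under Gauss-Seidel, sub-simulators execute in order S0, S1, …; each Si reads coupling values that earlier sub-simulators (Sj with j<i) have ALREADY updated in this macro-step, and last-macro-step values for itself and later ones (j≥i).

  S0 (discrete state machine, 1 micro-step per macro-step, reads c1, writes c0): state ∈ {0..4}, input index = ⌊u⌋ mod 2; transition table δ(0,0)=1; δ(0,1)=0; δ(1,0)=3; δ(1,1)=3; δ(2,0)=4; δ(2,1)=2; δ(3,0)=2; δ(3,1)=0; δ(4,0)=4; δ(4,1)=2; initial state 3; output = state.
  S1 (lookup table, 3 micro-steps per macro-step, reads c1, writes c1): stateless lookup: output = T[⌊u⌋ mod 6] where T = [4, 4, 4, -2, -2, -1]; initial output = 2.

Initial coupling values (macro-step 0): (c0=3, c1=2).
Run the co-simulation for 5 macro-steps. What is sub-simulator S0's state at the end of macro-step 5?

S0 state at macro-step 5 = 4

macro 1: S0 reads c1=2 → after 1×micro: 2; S1 reads c1=2 → after 3×micro: 4 ⇒ (c0=2, c1=4)
macro 2: S0 reads c1=4 → after 1×micro: 4; S1 reads c1=4 → after 3×micro: -2 ⇒ (c0=4, c1=-2)
macro 3: S0 reads c1=-2 → after 1×micro: 4; S1 reads c1=-2 → after 3×micro: -2 ⇒ (c0=4, c1=-2)
macro 4: S0 reads c1=-2 → after 1×micro: 4; S1 reads c1=-2 → after 3×micro: -2 ⇒ (c0=4, c1=-2)
macro 5: S0 reads c1=-2 → after 1×micro: 4; S1 reads c1=-2 → after 3×micro: -2 ⇒ (c0=4, c1=-2)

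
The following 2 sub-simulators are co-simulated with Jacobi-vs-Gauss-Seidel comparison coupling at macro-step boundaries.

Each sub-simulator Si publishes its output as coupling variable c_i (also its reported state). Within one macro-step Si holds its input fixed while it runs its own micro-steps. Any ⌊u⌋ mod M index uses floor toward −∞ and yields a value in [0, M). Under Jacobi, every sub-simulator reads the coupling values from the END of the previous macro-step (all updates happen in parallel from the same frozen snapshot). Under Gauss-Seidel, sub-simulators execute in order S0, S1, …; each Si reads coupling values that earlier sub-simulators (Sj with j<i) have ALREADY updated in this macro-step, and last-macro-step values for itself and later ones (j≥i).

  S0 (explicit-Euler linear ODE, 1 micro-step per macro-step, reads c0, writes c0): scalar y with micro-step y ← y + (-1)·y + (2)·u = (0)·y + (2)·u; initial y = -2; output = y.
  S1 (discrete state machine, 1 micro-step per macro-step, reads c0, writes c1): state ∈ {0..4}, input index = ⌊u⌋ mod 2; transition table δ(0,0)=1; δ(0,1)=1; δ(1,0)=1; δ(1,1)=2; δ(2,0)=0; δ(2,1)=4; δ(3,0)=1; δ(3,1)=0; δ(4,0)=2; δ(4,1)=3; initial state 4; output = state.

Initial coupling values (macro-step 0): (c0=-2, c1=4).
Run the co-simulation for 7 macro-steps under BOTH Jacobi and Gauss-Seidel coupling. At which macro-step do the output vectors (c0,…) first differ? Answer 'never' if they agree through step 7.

[Jacobi] macro 1: S0 reads c0=-2 → after 1×micro: -4; S1 reads c0=-2 → after 1×micro: 2 ⇒ (c0=-4, c1=2)
[Jacobi] macro 2: S0 reads c0=-4 → after 1×micro: -8; S1 reads c0=-4 → after 1×micro: 0 ⇒ (c0=-8, c1=0)
[Jacobi] macro 3: S0 reads c0=-8 → after 1×micro: -16; S1 reads c0=-8 → after 1×micro: 1 ⇒ (c0=-16, c1=1)
[Jacobi] macro 4: S0 reads c0=-16 → after 1×micro: -32; S1 reads c0=-16 → after 1×micro: 1 ⇒ (c0=-32, c1=1)
[Jacobi] macro 5: S0 reads c0=-32 → after 1×micro: -64; S1 reads c0=-32 → after 1×micro: 1 ⇒ (c0=-64, c1=1)
[Jacobi] macro 6: S0 reads c0=-64 → after 1×micro: -128; S1 reads c0=-64 → after 1×micro: 1 ⇒ (c0=-128, c1=1)
[Jacobi] macro 7: S0 reads c0=-128 → after 1×micro: -256; S1 reads c0=-128 → after 1×micro: 1 ⇒ (c0=-256, c1=1)
[Gauss-Seidel] macro 1: S0 reads c0=-2 → after 1×micro: -4; S1 reads c0=-4 → after 1×micro: 2 ⇒ (c0=-4, c1=2)
[Gauss-Seidel] macro 2: S0 reads c0=-4 → after 1×micro: -8; S1 reads c0=-8 → after 1×micro: 0 ⇒ (c0=-8, c1=0)
[Gauss-Seidel] macro 3: S0 reads c0=-8 → after 1×micro: -16; S1 reads c0=-16 → after 1×micro: 1 ⇒ (c0=-16, c1=1)
[Gauss-Seidel] macro 4: S0 reads c0=-16 → after 1×micro: -32; S1 reads c0=-32 → after 1×micro: 1 ⇒ (c0=-32, c1=1)
[Gauss-Seidel] macro 5: S0 reads c0=-32 → after 1×micro: -64; S1 reads c0=-64 → after 1×micro: 1 ⇒ (c0=-64, c1=1)
[Gauss-Seidel] macro 6: S0 reads c0=-64 → after 1×micro: -128; S1 reads c0=-128 → after 1×micro: 1 ⇒ (c0=-128, c1=1)
[Gauss-Seidel] macro 7: S0 reads c0=-128 → after 1×micro: -256; S1 reads c0=-256 → after 1×micro: 1 ⇒ (c0=-256, c1=1)

first divergence at macro-step: never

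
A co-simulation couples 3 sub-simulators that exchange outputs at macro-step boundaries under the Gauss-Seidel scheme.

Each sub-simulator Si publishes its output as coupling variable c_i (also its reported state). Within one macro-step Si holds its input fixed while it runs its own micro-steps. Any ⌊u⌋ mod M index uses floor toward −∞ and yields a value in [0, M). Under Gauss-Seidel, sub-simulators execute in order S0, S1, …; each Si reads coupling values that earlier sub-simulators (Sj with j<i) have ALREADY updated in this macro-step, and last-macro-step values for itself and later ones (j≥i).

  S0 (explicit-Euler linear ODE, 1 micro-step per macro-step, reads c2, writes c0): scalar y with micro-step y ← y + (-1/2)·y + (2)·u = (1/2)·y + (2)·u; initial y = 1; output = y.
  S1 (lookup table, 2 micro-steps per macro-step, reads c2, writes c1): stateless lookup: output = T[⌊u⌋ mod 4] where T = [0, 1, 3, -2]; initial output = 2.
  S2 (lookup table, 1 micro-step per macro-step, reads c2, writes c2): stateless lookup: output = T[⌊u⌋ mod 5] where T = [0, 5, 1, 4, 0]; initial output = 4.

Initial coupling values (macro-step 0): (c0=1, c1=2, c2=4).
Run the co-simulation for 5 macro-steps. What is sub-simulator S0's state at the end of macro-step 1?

macro 1: S0 reads c2=4 → after 1×micro: 17/2; S1 reads c2=4 → after 2×micro: 0; S2 reads c2=4 → after 1×micro: 0 ⇒ (c0=17/2, c1=0, c2=0)
macro 2: S0 reads c2=0 → after 1×micro: 17/4; S1 reads c2=0 → after 2×micro: 0; S2 reads c2=0 → after 1×micro: 0 ⇒ (c0=17/4, c1=0, c2=0)
macro 3: S0 reads c2=0 → after 1×micro: 17/8; S1 reads c2=0 → after 2×micro: 0; S2 reads c2=0 → after 1×micro: 0 ⇒ (c0=17/8, c1=0, c2=0)
macro 4: S0 reads c2=0 → after 1×micro: 17/16; S1 reads c2=0 → after 2×micro: 0; S2 reads c2=0 → after 1×micro: 0 ⇒ (c0=17/16, c1=0, c2=0)
macro 5: S0 reads c2=0 → after 1×micro: 17/32; S1 reads c2=0 → after 2×micro: 0; S2 reads c2=0 → after 1×micro: 0 ⇒ (c0=17/32, c1=0, c2=0)

S0 state at macro-step 1 = 17/2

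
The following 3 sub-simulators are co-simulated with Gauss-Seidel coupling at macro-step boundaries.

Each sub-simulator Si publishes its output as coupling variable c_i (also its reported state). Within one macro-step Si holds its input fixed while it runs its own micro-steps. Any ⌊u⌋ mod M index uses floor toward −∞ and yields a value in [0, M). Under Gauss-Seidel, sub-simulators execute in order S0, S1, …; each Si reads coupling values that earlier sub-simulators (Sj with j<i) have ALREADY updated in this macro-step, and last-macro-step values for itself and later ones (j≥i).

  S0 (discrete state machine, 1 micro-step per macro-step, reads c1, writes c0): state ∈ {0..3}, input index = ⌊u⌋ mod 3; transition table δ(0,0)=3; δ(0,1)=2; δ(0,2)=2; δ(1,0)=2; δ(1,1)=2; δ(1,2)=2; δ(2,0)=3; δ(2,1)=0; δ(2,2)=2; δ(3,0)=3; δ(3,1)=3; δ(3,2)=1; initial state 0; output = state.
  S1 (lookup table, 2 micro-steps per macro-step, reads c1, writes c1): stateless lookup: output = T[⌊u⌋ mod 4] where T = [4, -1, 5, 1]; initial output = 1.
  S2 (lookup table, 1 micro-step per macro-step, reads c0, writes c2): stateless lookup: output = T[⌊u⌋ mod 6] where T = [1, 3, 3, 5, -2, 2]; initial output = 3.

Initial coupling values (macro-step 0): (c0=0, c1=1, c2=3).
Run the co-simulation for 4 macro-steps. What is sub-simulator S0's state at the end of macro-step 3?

macro 1: S0 reads c1=1 → after 1×micro: 2; S1 reads c1=1 → after 2×micro: -1; S2 reads c0=2 → after 1×micro: 3 ⇒ (c0=2, c1=-1, c2=3)
macro 2: S0 reads c1=-1 → after 1×micro: 2; S1 reads c1=-1 → after 2×micro: 1; S2 reads c0=2 → after 1×micro: 3 ⇒ (c0=2, c1=1, c2=3)
macro 3: S0 reads c1=1 → after 1×micro: 0; S1 reads c1=1 → after 2×micro: -1; S2 reads c0=0 → after 1×micro: 1 ⇒ (c0=0, c1=-1, c2=1)
macro 4: S0 reads c1=-1 → after 1×micro: 2; S1 reads c1=-1 → after 2×micro: 1; S2 reads c0=2 → after 1×micro: 3 ⇒ (c0=2, c1=1, c2=3)

S0 state at macro-step 3 = 0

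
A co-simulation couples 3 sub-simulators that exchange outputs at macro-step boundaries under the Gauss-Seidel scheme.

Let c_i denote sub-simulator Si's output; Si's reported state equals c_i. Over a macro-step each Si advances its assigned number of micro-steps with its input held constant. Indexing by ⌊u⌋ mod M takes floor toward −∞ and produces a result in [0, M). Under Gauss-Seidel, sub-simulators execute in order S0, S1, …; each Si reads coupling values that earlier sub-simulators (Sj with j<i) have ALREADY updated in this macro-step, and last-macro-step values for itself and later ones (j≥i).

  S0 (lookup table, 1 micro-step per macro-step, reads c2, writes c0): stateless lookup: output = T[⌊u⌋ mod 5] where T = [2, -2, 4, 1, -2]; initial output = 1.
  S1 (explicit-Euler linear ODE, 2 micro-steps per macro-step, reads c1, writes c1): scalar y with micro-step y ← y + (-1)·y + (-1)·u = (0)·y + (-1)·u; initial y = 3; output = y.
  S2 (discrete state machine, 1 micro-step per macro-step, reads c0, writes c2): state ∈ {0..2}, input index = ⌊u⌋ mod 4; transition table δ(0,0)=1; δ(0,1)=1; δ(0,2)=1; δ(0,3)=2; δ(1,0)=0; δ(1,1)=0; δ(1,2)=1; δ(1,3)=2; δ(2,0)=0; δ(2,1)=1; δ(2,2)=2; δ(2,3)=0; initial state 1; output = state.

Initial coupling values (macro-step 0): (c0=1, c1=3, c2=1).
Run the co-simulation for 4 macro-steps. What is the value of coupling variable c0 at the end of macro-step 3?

macro 1: S0 reads c2=1 → after 1×micro: -2; S1 reads c1=3 → after 2×micro: -3; S2 reads c0=-2 → after 1×micro: 1 ⇒ (c0=-2, c1=-3, c2=1)
macro 2: S0 reads c2=1 → after 1×micro: -2; S1 reads c1=-3 → after 2×micro: 3; S2 reads c0=-2 → after 1×micro: 1 ⇒ (c0=-2, c1=3, c2=1)
macro 3: S0 reads c2=1 → after 1×micro: -2; S1 reads c1=3 → after 2×micro: -3; S2 reads c0=-2 → after 1×micro: 1 ⇒ (c0=-2, c1=-3, c2=1)
macro 4: S0 reads c2=1 → after 1×micro: -2; S1 reads c1=-3 → after 2×micro: 3; S2 reads c0=-2 → after 1×micro: 1 ⇒ (c0=-2, c1=3, c2=1)

c0 at macro-step 3 = -2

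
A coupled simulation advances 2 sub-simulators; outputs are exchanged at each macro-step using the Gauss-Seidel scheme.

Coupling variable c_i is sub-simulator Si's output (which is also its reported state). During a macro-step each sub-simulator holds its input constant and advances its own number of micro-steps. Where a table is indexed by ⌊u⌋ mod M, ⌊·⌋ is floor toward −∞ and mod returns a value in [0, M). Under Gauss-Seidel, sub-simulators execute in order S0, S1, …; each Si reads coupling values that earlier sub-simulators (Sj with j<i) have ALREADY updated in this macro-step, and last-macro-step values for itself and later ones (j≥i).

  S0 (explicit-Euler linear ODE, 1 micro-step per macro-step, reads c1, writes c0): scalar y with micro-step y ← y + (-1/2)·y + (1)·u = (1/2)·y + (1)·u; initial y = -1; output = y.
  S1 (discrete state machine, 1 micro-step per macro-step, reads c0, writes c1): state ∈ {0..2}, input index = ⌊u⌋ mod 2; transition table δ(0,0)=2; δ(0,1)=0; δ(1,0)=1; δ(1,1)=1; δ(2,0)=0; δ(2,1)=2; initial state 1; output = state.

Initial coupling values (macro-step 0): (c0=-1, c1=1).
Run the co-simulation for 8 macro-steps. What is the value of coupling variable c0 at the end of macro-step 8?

c0 at macro-step 8 = 509/256

macro 1: S0 reads c1=1 → after 1×micro: 1/2; S1 reads c0=1/2 → after 1×micro: 1 ⇒ (c0=1/2, c1=1)
macro 2: S0 reads c1=1 → after 1×micro: 5/4; S1 reads c0=5/4 → after 1×micro: 1 ⇒ (c0=5/4, c1=1)
macro 3: S0 reads c1=1 → after 1×micro: 13/8; S1 reads c0=13/8 → after 1×micro: 1 ⇒ (c0=13/8, c1=1)
macro 4: S0 reads c1=1 → after 1×micro: 29/16; S1 reads c0=29/16 → after 1×micro: 1 ⇒ (c0=29/16, c1=1)
macro 5: S0 reads c1=1 → after 1×micro: 61/32; S1 reads c0=61/32 → after 1×micro: 1 ⇒ (c0=61/32, c1=1)
macro 6: S0 reads c1=1 → after 1×micro: 125/64; S1 reads c0=125/64 → after 1×micro: 1 ⇒ (c0=125/64, c1=1)
macro 7: S0 reads c1=1 → after 1×micro: 253/128; S1 reads c0=253/128 → after 1×micro: 1 ⇒ (c0=253/128, c1=1)
macro 8: S0 reads c1=1 → after 1×micro: 509/256; S1 reads c0=509/256 → after 1×micro: 1 ⇒ (c0=509/256, c1=1)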